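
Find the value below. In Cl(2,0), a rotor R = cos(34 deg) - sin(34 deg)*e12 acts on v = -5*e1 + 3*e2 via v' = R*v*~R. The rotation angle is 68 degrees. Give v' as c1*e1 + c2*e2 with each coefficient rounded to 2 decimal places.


Rotor R = cos(34deg) - sin(34deg)*e12
Rotation angle theta = 2 * 34 = 68 degrees
v' = R*v*~R rotates v by theta.
cos(68deg) = 0.3746, sin(68deg) = 0.9272
v'_1 = -5*cos(68deg) - 3*sin(68deg)
= -5*0.3746 - 3*0.9272
= -4.65
v'_2 = -5*sin(68deg) + 3*cos(68deg)
= -5*0.9272 + 3*0.3746
= -3.51
v' = -4.65*e1 - 3.51*e2


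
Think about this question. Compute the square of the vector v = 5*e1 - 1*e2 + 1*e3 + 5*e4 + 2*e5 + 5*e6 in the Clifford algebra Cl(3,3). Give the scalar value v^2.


v^2 = sum of c_i^2 * e_i^2
Positive signature terms (e_i^2 = +1): 5^2 + (-1)^2 + 1^2 = 27
Negative signature terms (e_j^2 = -1): 5^2 + 2^2 + 5^2 = 54
v^2 = 27 - 54 = -27


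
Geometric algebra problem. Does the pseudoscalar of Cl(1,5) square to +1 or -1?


The pseudoscalar I = e1...e_n (product of all n generators) of Cl(p,q) satisfies I^2 = (-1)^(q + n(n-1)/2).
p = 1, q = 5, n = p + q = 6
n(n-1)/2 = 6 * 5 / 2 = 15
Exponent = q + n(n-1)/2 = 5 + 15 = 20
I^2 = (-1)^20 = +1


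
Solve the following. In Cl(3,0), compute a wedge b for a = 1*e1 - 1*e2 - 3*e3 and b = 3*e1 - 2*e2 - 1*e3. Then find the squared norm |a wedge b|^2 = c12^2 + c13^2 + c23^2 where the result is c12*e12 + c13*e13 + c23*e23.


a wedge b = (a1*b2 - a2*b1)*e12 + (a1*b3 - a3*b1)*e13 + (a2*b3 - a3*b2)*e23
e12 coeff: 1*(-2) - (-1)*3 = -2 - (-3) = 1
e13 coeff: 1*(-1) - (-3)*3 = -1 - (-9) = 8
e23 coeff: (-1)*(-1) - (-3)*(-2) = 1 - 6 = -5
|a wedge b|^2 = 1^2 + 8^2 + (-5)^2
= 1 + 64 + 25
= 90


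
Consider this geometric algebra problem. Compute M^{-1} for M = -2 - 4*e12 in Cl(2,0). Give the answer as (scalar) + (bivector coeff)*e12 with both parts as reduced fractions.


M = -2 - 4*e12, where e12^2 = -1.
Since M commutes with its reverse ~M = a - b*e12, M * ~M = a^2 - b^2*e12^2 = a^2 + b^2.
So M^{-1} = ~M / (a^2 + b^2) = (a - b*e12)/(a^2 + b^2).
a^2 + b^2 = 4 + 16 = 20
Scalar part = -2/20 = -1/10
Bivector coeff = 4/20 = 1/5
M^{-1} = -1/10 + 1/5*e12


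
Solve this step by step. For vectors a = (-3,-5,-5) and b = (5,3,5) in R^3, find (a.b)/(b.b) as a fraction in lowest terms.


Projection coefficient = (a . b) / (b . b)
a . b = (-3)*5 + (-5)*3 + (-5)*5
= -15 + (-15) + (-25) = -55
b . b = 5^2 + 3^2 + 5^2
= 25 + 9 + 25 = 59
Coefficient = -55/59
In lowest terms: -55/59


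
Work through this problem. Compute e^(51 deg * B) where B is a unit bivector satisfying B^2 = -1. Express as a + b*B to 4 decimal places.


For a unit bivector B with B^2 = -1, the exponential series gives
e^(theta*B) = cos(theta) + sin(theta)*B (the GA analogue of Euler's formula).
theta = 51 degrees = 0.890118 rad
cos(51 deg) = 0.6293
sin(51 deg) = 0.7771
exp(theta*B) = 0.6293 + 0.7771*B


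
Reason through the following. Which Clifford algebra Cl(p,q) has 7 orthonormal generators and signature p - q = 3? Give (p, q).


We need p + q = 7 and p - q = 3.
Adding: 2p = 7 + 3 = 10, so p = 5.
Then q = 7 - 5 = 2.
(p, q) = (5, 2)


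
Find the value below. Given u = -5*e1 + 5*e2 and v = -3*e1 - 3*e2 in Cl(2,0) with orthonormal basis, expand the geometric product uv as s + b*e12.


Expand: (-5*e1 + 5*e2)(-3*e1 - 3*e2)
= (-5)*(-3)*e1e1 + (-5)*(-3)*e1e2 + 5*(-3)*e2e1 + 5*(-3)*e2e2
Using e1^2 = e2^2 = 1, e2e1 = -e1e2:
Scalar part s = (-5)*(-3) + 5*(-3) = 15 + (-15) = 0
Bivector part b = (-5)*(-3) - 5*(-3) = 15 - (-15) = 30
uv = 0 + 30*e12


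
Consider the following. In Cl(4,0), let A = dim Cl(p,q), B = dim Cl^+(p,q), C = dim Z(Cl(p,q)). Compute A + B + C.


n = 4 + 0 = 4
Total dim = 2^4 = 16
Even subalgebra dim = 2^3 = 8
n is even, so center dim = 1
Sum = 16 + 8 + 1 = 25


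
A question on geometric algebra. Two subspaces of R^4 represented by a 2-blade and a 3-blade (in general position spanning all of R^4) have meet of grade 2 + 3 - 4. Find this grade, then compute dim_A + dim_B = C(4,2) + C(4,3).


Meet grade = grade(A) + grade(B) - n
= 2 + 3 - 4 = 1
C(4,2) = 6
C(4,3) = 4
dim_A + dim_B = 6 + 4 = 10


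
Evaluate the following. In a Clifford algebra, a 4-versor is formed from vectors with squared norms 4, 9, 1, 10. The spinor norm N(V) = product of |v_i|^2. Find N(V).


Spinor norm N(V) = |v1|^2 * |v2|^2 * ... * |v4|^2
= 4 * 9 * 1 * 10
Running product: 4, 36, 36, 360
N(V) = 360


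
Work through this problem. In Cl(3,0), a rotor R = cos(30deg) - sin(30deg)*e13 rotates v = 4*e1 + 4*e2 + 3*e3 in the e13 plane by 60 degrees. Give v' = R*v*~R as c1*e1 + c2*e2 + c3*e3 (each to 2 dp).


Rotor R = cos(30deg) - sin(30deg)*e13
Rotation angle theta = 2 * 30 = 60 degrees in the e13 plane (e1 -> e3).
The component perpendicular to the plane (e2) is invariant: v'_2 = v2 = 4.00
cos(60deg) = 0.5000, sin(60deg) = 0.8660
v'_1 = v1*cos(theta) - v3*sin(theta) = 4*0.5000 - 3*0.8660 = -0.60
v'_3 = v1*sin(theta) + v3*cos(theta) = 4*0.8660 + 3*0.5000 = 4.96
v' = -0.60*e1 + 4.00*e2 + 4.96*e3


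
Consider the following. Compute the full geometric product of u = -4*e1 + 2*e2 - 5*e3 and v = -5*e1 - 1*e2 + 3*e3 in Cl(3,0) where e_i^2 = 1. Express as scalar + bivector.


In Cl(3,0): e_i^2 = 1, e_ie_j = -e_je_i for i != j.
Scalar part = u . v = (-4)*(-5) + 2*(-1) + (-5)*3
= 20 + (-2) + (-15) = 3
e12 coeff = (-4)*(-1) - 2*(-5) = 4 - (-10) = 14
e13 coeff = (-4)*3 - (-5)*(-5) = -12 - 25 = -37
e23 coeff = 2*3 - (-5)*(-1) = 6 - 5 = 1
uv = 3 + 14*e12 - 37*e13 + 1*e23


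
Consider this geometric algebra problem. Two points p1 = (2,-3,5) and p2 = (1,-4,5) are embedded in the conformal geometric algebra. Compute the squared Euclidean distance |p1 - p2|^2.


p1 - p2 = (1, 1, 0)
|p1 - p2|^2 = 1^2 + 1^2 + 0^2
= 1 + 1 + 0
= 2


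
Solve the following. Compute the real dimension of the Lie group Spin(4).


Spin(n) double-covers SO(n); both have Lie algebra so(n) of dimension n(n-1)/2.
n = 4
n(n-1) = 4 * 3 = 12
dim Spin(4) = 12/2 = 6


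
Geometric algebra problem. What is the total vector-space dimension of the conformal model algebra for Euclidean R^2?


The conformal model of R^2 uses Cl(3,1): the 2 Euclidean generators plus two extra orthogonal generators e+ (e+^2 = +1) and e- (e-^2 = -1), from which the null vectors e0, einf are built.
Number of generators m = 2 + 2 = 4.
dim Cl(p,q) = 2^m = 2^4 = 16


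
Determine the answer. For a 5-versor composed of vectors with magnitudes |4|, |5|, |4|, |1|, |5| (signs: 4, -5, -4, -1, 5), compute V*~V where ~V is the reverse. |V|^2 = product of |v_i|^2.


Each vector v_i has |v_i|^2 = s_i^2
Squared scales: 4^2 = 16, (-5)^2 = 25, (-4)^2 = 16, (-1)^2 = 1, 5^2 = 25
|V|^2 = 16 * 25 * 16 * 1 * 25
= 160000


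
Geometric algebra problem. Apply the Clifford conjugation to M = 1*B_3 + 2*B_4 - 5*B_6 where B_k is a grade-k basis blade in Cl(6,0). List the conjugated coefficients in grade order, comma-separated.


Clifford conjugate sign for grade k: (-1)^(k(k+1)/2)
Grade 3: (-1)^(3*4/2) = (-1)^6 = 1, coeff 1 -> 1
Grade 4: (-1)^(4*5/2) = (-1)^10 = 1, coeff 2 -> 2
Grade 6: (-1)^(6*7/2) = (-1)^21 = -1, coeff -5 -> 5
Conjugated coefficients: 1, 2, 5


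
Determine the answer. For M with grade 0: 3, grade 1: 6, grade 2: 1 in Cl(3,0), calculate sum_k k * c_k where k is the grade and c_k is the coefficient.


Grade-weighted sum = sum of grade_k * coefficient_k
0*3 = 0
1*6 = 6
2*1 = 2
Total = 0 + 6 + 2 = 8


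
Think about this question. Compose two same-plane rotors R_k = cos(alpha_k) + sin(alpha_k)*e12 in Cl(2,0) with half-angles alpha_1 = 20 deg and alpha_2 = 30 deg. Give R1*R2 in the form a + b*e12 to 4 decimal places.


Same-plane rotors commute and their half-angles add:
R1*R2 = cos(a1 + a2) + sin(a1 + a2)*e12.
a1 + a2 = 20 + 30 = 50 deg
cos(50 deg) = 0.6428
sin(50 deg) = 0.7660
R1*R2 = 0.6428 + 0.7660*e12


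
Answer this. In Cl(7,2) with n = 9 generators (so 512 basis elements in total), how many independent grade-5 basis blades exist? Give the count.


Number of grade-k basis blades in Cl(p,q) with n = p + q is C(n, k).
n = 7 + 2 = 9
C(9, 5) = 9! / (5! * 4!)
= 362880 / (120 * 24)
= 126


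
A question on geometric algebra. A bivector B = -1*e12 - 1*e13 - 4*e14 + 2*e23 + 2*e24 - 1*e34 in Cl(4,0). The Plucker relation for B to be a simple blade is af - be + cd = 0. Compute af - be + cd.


Plucker relation: af - be + cd
a*f = (-1)*(-1) = 1
b*e = (-1)*2 = -2
c*d = (-4)*2 = -8
af - be + cd = 1 - (-2) + (-8)
= -5


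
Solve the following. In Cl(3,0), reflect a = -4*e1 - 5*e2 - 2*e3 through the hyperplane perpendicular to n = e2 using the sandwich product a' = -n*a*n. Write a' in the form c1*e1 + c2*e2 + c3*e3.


Reflection formula: a' = -n*a*n, with n = e2 (unit vector, n^2 = 1).
For reflection through hyperplane perp to e2:
The component along e2 flips sign, others stay.
a = (-4, -5, -2)
a' = (-4, 5, -2)
a' = -4*e1 + 5*e2 - 2*e3


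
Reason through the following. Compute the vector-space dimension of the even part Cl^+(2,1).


Even subalgebra dimension = 2^(n-1)
n = 2 + 1 = 3
2^(3 - 1) = 2^2 = 4
Verification: sum of C(3,k) for even k = 1 + 3 = 4
Result = 4


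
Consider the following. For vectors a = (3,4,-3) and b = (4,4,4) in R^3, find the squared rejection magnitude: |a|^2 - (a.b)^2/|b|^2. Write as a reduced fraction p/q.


|a|^2 = 3^2 + 4^2 + (-3)^2 = 34
|b|^2 = 4^2 + 4^2 + 4^2 = 48
a . b = 3*4 + 4*4 + (-3)*4 = 16
(a.b)^2 = 16^2 = 256
|rej|^2 = 34 - 256/48
= (1632 - 256)/48
= 1376/48
In lowest terms: 86/3


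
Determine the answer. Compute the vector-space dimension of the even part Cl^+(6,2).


Even subalgebra dimension = 2^(n-1)
n = 6 + 2 = 8
2^(8 - 1) = 2^7 = 128
Verification: sum of C(8,k) for even k = 1 + 28 + 70 + 28 + 1 = 128
Result = 128


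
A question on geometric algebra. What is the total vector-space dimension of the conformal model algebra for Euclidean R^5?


The conformal model of R^5 uses Cl(6,1): the 5 Euclidean generators plus two extra orthogonal generators e+ (e+^2 = +1) and e- (e-^2 = -1), from which the null vectors e0, einf are built.
Number of generators m = 5 + 2 = 7.
dim Cl(p,q) = 2^m = 2^7 = 128


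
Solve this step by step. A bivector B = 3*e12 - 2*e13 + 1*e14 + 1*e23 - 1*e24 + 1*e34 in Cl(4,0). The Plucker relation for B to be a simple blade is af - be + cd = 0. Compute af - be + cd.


Plucker relation: af - be + cd
a*f = 3*1 = 3
b*e = (-2)*(-1) = 2
c*d = 1*1 = 1
af - be + cd = 3 - 2 + 1
= 2


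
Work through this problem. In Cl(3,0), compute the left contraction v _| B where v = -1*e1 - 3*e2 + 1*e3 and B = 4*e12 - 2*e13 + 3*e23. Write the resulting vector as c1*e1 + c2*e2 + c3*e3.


Left contraction v _| B = <vB>_1 (grade-1 part of the geometric product vB).
Using e1_|e12 = e2, e2_|e12 = -e1, e1_|e13 = e3, e3_|e13 = -e1, e2_|e23 = e3, e3_|e23 = -e2:
e1 coeff: -v2*b12 - v3*b13 = -(-3)*(4) - (1)*(-2) = 14
e2 coeff: v1*b12 - v3*b23 = (-1)*(4) - (1)*(3) = -7
e3 coeff: v1*b13 + v2*b23 = (-1)*(-2) + (-3)*(3) = -7
v _| B = 14*e1 - 7*e2 - 7*e3


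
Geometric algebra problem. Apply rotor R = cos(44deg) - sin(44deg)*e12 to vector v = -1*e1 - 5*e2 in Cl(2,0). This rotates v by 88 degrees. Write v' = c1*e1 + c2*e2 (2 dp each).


Rotor R = cos(44deg) - sin(44deg)*e12
Rotation angle theta = 2 * 44 = 88 degrees
v' = R*v*~R rotates v by theta.
cos(88deg) = 0.0349, sin(88deg) = 0.9994
v'_1 = -1*cos(88deg) - (-5)*sin(88deg)
= -1*0.0349 - (-5)*0.9994
= 4.96
v'_2 = -1*sin(88deg) + (-5)*cos(88deg)
= -1*0.9994 + (-5)*0.0349
= -1.17
v' = 4.96*e1 - 1.17*e2


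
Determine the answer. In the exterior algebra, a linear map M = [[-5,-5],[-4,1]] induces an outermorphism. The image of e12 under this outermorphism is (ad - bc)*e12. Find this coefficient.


The outermorphism of a linear map f sends e1^e2 to f(e1)^f(e2).
f(e1) = -5*e1 - 4*e2
f(e2) = -5*e1 + 1*e2
f(e1) ^ f(e2) = (-5*e1 - 4*e2) ^ (-5*e1 + 1*e2)
= (-5)*1*e12 + (-4)*(-5)*e21
= (-5 - 20)*e12
= -25*e12
Coefficient = -25


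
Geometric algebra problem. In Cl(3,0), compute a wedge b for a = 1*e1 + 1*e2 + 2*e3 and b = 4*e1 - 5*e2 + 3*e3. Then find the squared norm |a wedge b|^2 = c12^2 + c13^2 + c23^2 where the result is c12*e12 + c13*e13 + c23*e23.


a wedge b = (a1*b2 - a2*b1)*e12 + (a1*b3 - a3*b1)*e13 + (a2*b3 - a3*b2)*e23
e12 coeff: 1*(-5) - 1*4 = -5 - 4 = -9
e13 coeff: 1*3 - 2*4 = 3 - 8 = -5
e23 coeff: 1*3 - 2*(-5) = 3 - (-10) = 13
|a wedge b|^2 = (-9)^2 + (-5)^2 + 13^2
= 81 + 25 + 169
= 275


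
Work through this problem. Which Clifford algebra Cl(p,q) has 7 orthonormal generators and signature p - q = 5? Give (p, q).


We need p + q = 7 and p - q = 5.
Adding: 2p = 7 + 5 = 12, so p = 6.
Then q = 7 - 6 = 1.
(p, q) = (6, 1)


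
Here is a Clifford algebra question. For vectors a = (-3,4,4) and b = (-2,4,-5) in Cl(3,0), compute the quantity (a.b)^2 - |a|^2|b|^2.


a . b = (-3)*(-2) + 4*4 + 4*(-5)
= 6 + 16 + (-20) = 2
|a|^2 = (-3)^2 + 4^2 + 4^2 = 41
|b|^2 = (-2)^2 + 4^2 + (-5)^2 = 45
(a.b)^2 = 2^2 = 4
|a|^2 * |b|^2 = 41 * 45 = 1845
Result = 4 - 1845 = -1841


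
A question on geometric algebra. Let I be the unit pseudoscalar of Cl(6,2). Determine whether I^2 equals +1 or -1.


The pseudoscalar I = e1...e_n (product of all n generators) of Cl(p,q) satisfies I^2 = (-1)^(q + n(n-1)/2).
p = 6, q = 2, n = p + q = 8
n(n-1)/2 = 8 * 7 / 2 = 28
Exponent = q + n(n-1)/2 = 2 + 28 = 30
I^2 = (-1)^30 = +1


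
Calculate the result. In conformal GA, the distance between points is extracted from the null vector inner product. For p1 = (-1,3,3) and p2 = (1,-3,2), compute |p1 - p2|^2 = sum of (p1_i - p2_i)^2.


p1 - p2 = (-2, 6, 1)
|p1 - p2|^2 = (-2)^2 + 6^2 + 1^2
= 4 + 36 + 1
= 41


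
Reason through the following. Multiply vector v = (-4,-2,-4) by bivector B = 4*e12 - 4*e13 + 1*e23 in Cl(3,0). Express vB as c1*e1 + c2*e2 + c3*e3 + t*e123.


vB has grade-1 (vector) and grade-3 (trivector) parts: vB = (v _| B) + (v ^ B).
Vector part <vB>_1:
  e1: -v2*b12 - v3*b13 = -(-2)*(4) - (-4)*(-4) = -8
  e2: v1*b12 - v3*b23 = (-4)*(4) - (-4)*(1) = -12
  e3: v1*b13 + v2*b23 = (-4)*(-4) + (-2)*(1) = 14
Trivector part <vB>_3:
  e123: v1*b23 - v2*b13 + v3*b12 = (-4)*(1) - (-2)*(-4) + (-4)*(4) = -28
vB = -8*e1 - 12*e2 + 14*e3 - 28*e123


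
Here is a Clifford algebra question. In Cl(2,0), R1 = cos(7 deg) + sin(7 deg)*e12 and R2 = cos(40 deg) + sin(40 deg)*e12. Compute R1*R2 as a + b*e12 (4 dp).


Same-plane rotors commute and their half-angles add:
R1*R2 = cos(a1 + a2) + sin(a1 + a2)*e12.
a1 + a2 = 7 + 40 = 47 deg
cos(47 deg) = 0.6820
sin(47 deg) = 0.7314
R1*R2 = 0.6820 + 0.7314*e12


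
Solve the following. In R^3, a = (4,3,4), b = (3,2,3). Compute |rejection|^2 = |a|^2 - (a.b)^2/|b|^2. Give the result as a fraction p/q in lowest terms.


|a|^2 = 4^2 + 3^2 + 4^2 = 41
|b|^2 = 3^2 + 2^2 + 3^2 = 22
a . b = 4*3 + 3*2 + 4*3 = 30
(a.b)^2 = 30^2 = 900
|rej|^2 = 41 - 900/22
= (902 - 900)/22
= 2/22
In lowest terms: 1/11


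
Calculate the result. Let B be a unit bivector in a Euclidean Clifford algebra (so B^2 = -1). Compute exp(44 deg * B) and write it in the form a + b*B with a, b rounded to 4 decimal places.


For a unit bivector B with B^2 = -1, the exponential series gives
e^(theta*B) = cos(theta) + sin(theta)*B (the GA analogue of Euler's formula).
theta = 44 degrees = 0.767945 rad
cos(44 deg) = 0.7193
sin(44 deg) = 0.6947
exp(theta*B) = 0.7193 + 0.6947*B


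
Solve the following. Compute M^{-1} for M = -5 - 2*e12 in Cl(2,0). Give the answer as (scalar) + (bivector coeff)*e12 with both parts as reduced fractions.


M = -5 - 2*e12, where e12^2 = -1.
Since M commutes with its reverse ~M = a - b*e12, M * ~M = a^2 - b^2*e12^2 = a^2 + b^2.
So M^{-1} = ~M / (a^2 + b^2) = (a - b*e12)/(a^2 + b^2).
a^2 + b^2 = 25 + 4 = 29
Scalar part = -5/29 = -5/29
Bivector coeff = 2/29 = 2/29
M^{-1} = -5/29 + 2/29*e12


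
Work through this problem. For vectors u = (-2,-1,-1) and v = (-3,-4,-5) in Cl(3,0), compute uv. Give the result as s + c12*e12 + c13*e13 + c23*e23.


In Cl(3,0): e_i^2 = 1, e_ie_j = -e_je_i for i != j.
Scalar part = u . v = (-2)*(-3) + (-1)*(-4) + (-1)*(-5)
= 6 + 4 + 5 = 15
e12 coeff = (-2)*(-4) - (-1)*(-3) = 8 - 3 = 5
e13 coeff = (-2)*(-5) - (-1)*(-3) = 10 - 3 = 7
e23 coeff = (-1)*(-5) - (-1)*(-4) = 5 - 4 = 1
uv = 15 + 5*e12 + 7*e13 + 1*e23


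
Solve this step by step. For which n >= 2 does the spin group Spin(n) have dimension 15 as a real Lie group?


dim Spin(n) = dim so(n) = n(n-1)/2.
Solve n(n-1)/2 = 15, i.e. n^2 - n - 30 = 0.
Discriminant = 1 + 8*15 = 121
n = (1 + sqrt(121))/2 = (1 + 11)/2 = 6


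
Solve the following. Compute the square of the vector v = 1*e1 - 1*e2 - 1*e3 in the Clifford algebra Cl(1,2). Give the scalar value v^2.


v^2 = sum of c_i^2 * e_i^2
Positive signature terms (e_i^2 = +1): 1^2 = 1
Negative signature terms (e_j^2 = -1): (-1)^2 + (-1)^2 = 2
v^2 = 1 - 2 = -1


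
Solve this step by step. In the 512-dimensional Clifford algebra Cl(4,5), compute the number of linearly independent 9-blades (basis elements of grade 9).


Number of grade-k basis blades in Cl(p,q) with n = p + q is C(n, k).
n = 4 + 5 = 9
C(9, 9) = 9! / (9! * 0!)
= 362880 / (362880 * 1)
= 1


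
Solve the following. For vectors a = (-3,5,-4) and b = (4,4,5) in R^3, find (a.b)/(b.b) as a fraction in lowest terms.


Projection coefficient = (a . b) / (b . b)
a . b = (-3)*4 + 5*4 + (-4)*5
= -12 + 20 + (-20) = -12
b . b = 4^2 + 4^2 + 5^2
= 16 + 16 + 25 = 57
Coefficient = -12/57
In lowest terms: -4/19


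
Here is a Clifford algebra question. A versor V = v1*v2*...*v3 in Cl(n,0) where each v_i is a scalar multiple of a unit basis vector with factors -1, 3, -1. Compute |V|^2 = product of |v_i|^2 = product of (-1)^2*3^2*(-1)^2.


Each vector v_i has |v_i|^2 = s_i^2
Squared scales: (-1)^2 = 1, 3^2 = 9, (-1)^2 = 1
|V|^2 = 1 * 9 * 1
= 9


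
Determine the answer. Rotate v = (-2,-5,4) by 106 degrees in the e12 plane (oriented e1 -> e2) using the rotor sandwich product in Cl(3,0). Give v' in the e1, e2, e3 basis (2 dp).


Rotor R = cos(53deg) - sin(53deg)*e12
Rotation angle theta = 2 * 53 = 106 degrees in the e12 plane (e1 -> e2).
The component perpendicular to the plane (e3) is invariant: v'_3 = v3 = 4.00
cos(106deg) = -0.2756, sin(106deg) = 0.9613
v'_1 = v1*cos(theta) - v2*sin(theta) = -2*(-0.2756) - (-5)*0.9613 = 5.36
v'_2 = v1*sin(theta) + v2*cos(theta) = -2*0.9613 + (-5)*(-0.2756) = -0.54
v' = 5.36*e1 - 0.54*e2 + 4.00*e3


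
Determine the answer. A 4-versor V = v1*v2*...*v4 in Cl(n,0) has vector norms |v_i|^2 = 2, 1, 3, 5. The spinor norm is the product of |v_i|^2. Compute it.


Spinor norm N(V) = |v1|^2 * |v2|^2 * ... * |v4|^2
= 2 * 1 * 3 * 5
Running product: 2, 2, 6, 30
N(V) = 30


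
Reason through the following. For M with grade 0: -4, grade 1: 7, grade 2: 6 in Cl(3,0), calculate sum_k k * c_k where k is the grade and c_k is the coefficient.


Grade-weighted sum = sum of grade_k * coefficient_k
0*(-4) = 0
1*7 = 7
2*6 = 12
Total = 0 + 7 + 12 = 19


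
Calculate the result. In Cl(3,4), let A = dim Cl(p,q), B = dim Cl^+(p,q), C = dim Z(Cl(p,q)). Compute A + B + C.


n = 3 + 4 = 7
Total dim = 2^7 = 128
Even subalgebra dim = 2^6 = 64
n is odd, so center dim = 2
Sum = 128 + 64 + 2 = 194


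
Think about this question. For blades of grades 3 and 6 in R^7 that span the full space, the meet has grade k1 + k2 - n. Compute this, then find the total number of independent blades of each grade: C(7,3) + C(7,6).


Meet grade = grade(A) + grade(B) - n
= 3 + 6 - 7 = 2
C(7,3) = 35
C(7,6) = 7
dim_A + dim_B = 35 + 7 = 42


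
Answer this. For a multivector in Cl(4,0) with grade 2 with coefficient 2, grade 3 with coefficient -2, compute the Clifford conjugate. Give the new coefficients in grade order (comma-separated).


Clifford conjugate sign for grade k: (-1)^(k(k+1)/2)
Grade 2: (-1)^(2*3/2) = (-1)^3 = -1, coeff 2 -> -2
Grade 3: (-1)^(3*4/2) = (-1)^6 = 1, coeff -2 -> -2
Conjugated coefficients: -2, -2


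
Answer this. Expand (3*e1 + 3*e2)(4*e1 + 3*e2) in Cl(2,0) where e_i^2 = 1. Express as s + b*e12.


Expand: (3*e1 + 3*e2)(4*e1 + 3*e2)
= 3*4*e1e1 + 3*3*e1e2 + 3*4*e2e1 + 3*3*e2e2
Using e1^2 = e2^2 = 1, e2e1 = -e1e2:
Scalar part s = 3*4 + 3*3 = 12 + 9 = 21
Bivector part b = 3*3 - 3*4 = 9 - 12 = -3
uv = 21 - 3*e12


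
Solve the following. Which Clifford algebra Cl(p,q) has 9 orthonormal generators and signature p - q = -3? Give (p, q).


We need p + q = 9 and p - q = -3.
Adding: 2p = 9 + (-3) = 6, so p = 3.
Then q = 9 - 3 = 6.
(p, q) = (3, 6)


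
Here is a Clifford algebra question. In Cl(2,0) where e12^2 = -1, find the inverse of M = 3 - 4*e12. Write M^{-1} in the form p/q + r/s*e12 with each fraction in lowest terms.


M = 3 - 4*e12, where e12^2 = -1.
Since M commutes with its reverse ~M = a - b*e12, M * ~M = a^2 - b^2*e12^2 = a^2 + b^2.
So M^{-1} = ~M / (a^2 + b^2) = (a - b*e12)/(a^2 + b^2).
a^2 + b^2 = 9 + 16 = 25
Scalar part = 3/25 = 3/25
Bivector coeff = 4/25 = 4/25
M^{-1} = 3/25 + 4/25*e12


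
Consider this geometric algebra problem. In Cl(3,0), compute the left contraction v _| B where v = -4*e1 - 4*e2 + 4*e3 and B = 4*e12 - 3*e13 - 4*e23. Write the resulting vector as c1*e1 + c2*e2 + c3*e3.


Left contraction v _| B = <vB>_1 (grade-1 part of the geometric product vB).
Using e1_|e12 = e2, e2_|e12 = -e1, e1_|e13 = e3, e3_|e13 = -e1, e2_|e23 = e3, e3_|e23 = -e2:
e1 coeff: -v2*b12 - v3*b13 = -(-4)*(4) - (4)*(-3) = 28
e2 coeff: v1*b12 - v3*b23 = (-4)*(4) - (4)*(-4) = 0
e3 coeff: v1*b13 + v2*b23 = (-4)*(-3) + (-4)*(-4) = 28
v _| B = 28*e1 + 0*e2 + 28*e3


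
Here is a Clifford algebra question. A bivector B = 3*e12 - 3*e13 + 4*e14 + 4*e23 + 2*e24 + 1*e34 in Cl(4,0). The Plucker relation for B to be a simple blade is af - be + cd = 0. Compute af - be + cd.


Plucker relation: af - be + cd
a*f = 3*1 = 3
b*e = (-3)*2 = -6
c*d = 4*4 = 16
af - be + cd = 3 - (-6) + 16
= 25


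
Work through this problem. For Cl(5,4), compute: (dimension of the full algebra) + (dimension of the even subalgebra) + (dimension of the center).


n = 5 + 4 = 9
Total dim = 2^9 = 512
Even subalgebra dim = 2^8 = 256
n is odd, so center dim = 2
Sum = 512 + 256 + 2 = 770


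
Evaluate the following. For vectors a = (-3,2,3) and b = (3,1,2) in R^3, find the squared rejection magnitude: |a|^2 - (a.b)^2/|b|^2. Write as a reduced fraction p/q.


|a|^2 = (-3)^2 + 2^2 + 3^2 = 22
|b|^2 = 3^2 + 1^2 + 2^2 = 14
a . b = (-3)*3 + 2*1 + 3*2 = -1
(a.b)^2 = (-1)^2 = 1
|rej|^2 = 22 - 1/14
= (308 - 1)/14
= 307/14
In lowest terms: 307/14


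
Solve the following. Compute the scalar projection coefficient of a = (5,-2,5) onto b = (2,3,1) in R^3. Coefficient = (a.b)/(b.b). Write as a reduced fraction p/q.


Projection coefficient = (a . b) / (b . b)
a . b = 5*2 + (-2)*3 + 5*1
= 10 + (-6) + 5 = 9
b . b = 2^2 + 3^2 + 1^2
= 4 + 9 + 1 = 14
Coefficient = 9/14
In lowest terms: 9/14


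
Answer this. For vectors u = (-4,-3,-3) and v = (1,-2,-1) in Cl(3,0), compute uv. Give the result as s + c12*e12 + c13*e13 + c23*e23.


In Cl(3,0): e_i^2 = 1, e_ie_j = -e_je_i for i != j.
Scalar part = u . v = (-4)*1 + (-3)*(-2) + (-3)*(-1)
= -4 + 6 + 3 = 5
e12 coeff = (-4)*(-2) - (-3)*1 = 8 - (-3) = 11
e13 coeff = (-4)*(-1) - (-3)*1 = 4 - (-3) = 7
e23 coeff = (-3)*(-1) - (-3)*(-2) = 3 - 6 = -3
uv = 5 + 11*e12 + 7*e13 - 3*e23


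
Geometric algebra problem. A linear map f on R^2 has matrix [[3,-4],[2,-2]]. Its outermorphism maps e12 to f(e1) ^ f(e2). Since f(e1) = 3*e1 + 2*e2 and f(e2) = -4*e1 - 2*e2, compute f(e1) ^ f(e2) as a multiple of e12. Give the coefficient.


The outermorphism of a linear map f sends e1^e2 to f(e1)^f(e2).
f(e1) = 3*e1 + 2*e2
f(e2) = -4*e1 - 2*e2
f(e1) ^ f(e2) = (3*e1 + 2*e2) ^ (-4*e1 - 2*e2)
= 3*(-2)*e12 + 2*(-4)*e21
= (-6 - (-8))*e12
= 2*e12
Coefficient = 2


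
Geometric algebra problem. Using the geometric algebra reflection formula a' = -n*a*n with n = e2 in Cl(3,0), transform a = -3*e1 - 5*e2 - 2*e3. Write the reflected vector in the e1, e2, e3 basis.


Reflection formula: a' = -n*a*n, with n = e2 (unit vector, n^2 = 1).
For reflection through hyperplane perp to e2:
The component along e2 flips sign, others stay.
a = (-3, -5, -2)
a' = (-3, 5, -2)
a' = -3*e1 + 5*e2 - 2*e3


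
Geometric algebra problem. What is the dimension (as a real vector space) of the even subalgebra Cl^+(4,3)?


Even subalgebra dimension = 2^(n-1)
n = 4 + 3 = 7
2^(7 - 1) = 2^6 = 64
Verification: sum of C(7,k) for even k = 1 + 21 + 35 + 7 = 64
Result = 64


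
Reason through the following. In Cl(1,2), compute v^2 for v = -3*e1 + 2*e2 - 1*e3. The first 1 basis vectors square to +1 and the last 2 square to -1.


v^2 = sum of c_i^2 * e_i^2
Positive signature terms (e_i^2 = +1): (-3)^2 = 9
Negative signature terms (e_j^2 = -1): 2^2 + (-1)^2 = 5
v^2 = 9 - 5 = 4


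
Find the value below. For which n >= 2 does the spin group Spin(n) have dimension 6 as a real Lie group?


dim Spin(n) = dim so(n) = n(n-1)/2.
Solve n(n-1)/2 = 6, i.e. n^2 - n - 12 = 0.
Discriminant = 1 + 8*6 = 49
n = (1 + sqrt(49))/2 = (1 + 7)/2 = 4


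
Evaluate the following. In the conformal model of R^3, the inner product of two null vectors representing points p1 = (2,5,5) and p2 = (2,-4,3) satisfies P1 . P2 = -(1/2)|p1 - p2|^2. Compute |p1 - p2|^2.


p1 - p2 = (0, 9, 2)
|p1 - p2|^2 = 0^2 + 9^2 + 2^2
= 0 + 81 + 4
= 85


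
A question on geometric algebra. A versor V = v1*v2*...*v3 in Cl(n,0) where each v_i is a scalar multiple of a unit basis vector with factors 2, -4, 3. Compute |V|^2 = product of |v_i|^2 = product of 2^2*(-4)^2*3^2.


Each vector v_i has |v_i|^2 = s_i^2
Squared scales: 2^2 = 4, (-4)^2 = 16, 3^2 = 9
|V|^2 = 4 * 16 * 9
= 576


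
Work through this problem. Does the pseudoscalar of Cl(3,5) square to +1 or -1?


The pseudoscalar I = e1...e_n (product of all n generators) of Cl(p,q) satisfies I^2 = (-1)^(q + n(n-1)/2).
p = 3, q = 5, n = p + q = 8
n(n-1)/2 = 8 * 7 / 2 = 28
Exponent = q + n(n-1)/2 = 5 + 28 = 33
I^2 = (-1)^33 = -1


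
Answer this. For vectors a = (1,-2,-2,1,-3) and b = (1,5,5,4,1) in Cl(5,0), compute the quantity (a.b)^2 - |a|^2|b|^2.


a . b = 1*1 + (-2)*5 + (-2)*5 + 1*4 + (-3)*1
= 1 + (-10) + (-10) + 4 + (-3) = -18
|a|^2 = 1^2 + (-2)^2 + (-2)^2 + 1^2 + (-3)^2 = 19
|b|^2 = 1^2 + 5^2 + 5^2 + 4^2 + 1^2 = 68
(a.b)^2 = (-18)^2 = 324
|a|^2 * |b|^2 = 19 * 68 = 1292
Result = 324 - 1292 = -968


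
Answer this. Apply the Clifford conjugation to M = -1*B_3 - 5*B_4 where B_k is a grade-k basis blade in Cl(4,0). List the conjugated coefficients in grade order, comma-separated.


Clifford conjugate sign for grade k: (-1)^(k(k+1)/2)
Grade 3: (-1)^(3*4/2) = (-1)^6 = 1, coeff -1 -> -1
Grade 4: (-1)^(4*5/2) = (-1)^10 = 1, coeff -5 -> -5
Conjugated coefficients: -1, -5


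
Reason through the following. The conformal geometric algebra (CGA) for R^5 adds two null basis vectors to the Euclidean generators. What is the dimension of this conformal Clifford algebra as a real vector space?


The conformal model of R^5 uses Cl(6,1): the 5 Euclidean generators plus two extra orthogonal generators e+ (e+^2 = +1) and e- (e-^2 = -1), from which the null vectors e0, einf are built.
Number of generators m = 5 + 2 = 7.
dim Cl(p,q) = 2^m = 2^7 = 128


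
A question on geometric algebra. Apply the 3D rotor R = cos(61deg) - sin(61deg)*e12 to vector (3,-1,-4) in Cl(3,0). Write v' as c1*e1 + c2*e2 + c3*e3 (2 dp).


Rotor R = cos(61deg) - sin(61deg)*e12
Rotation angle theta = 2 * 61 = 122 degrees in the e12 plane (e1 -> e2).
The component perpendicular to the plane (e3) is invariant: v'_3 = v3 = -4.00
cos(122deg) = -0.5299, sin(122deg) = 0.8480
v'_1 = v1*cos(theta) - v2*sin(theta) = 3*(-0.5299) - (-1)*0.8480 = -0.74
v'_2 = v1*sin(theta) + v2*cos(theta) = 3*0.8480 + (-1)*(-0.5299) = 3.07
v' = -0.74*e1 + 3.07*e2 - 4.00*e3


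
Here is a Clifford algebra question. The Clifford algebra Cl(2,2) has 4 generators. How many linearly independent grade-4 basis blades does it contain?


Number of grade-k basis blades in Cl(p,q) with n = p + q is C(n, k).
n = 2 + 2 = 4
C(4, 4) = 4! / (4! * 0!)
= 24 / (24 * 1)
= 1


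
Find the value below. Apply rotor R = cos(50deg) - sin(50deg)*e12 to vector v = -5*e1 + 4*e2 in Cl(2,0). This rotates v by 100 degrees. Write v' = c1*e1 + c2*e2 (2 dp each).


Rotor R = cos(50deg) - sin(50deg)*e12
Rotation angle theta = 2 * 50 = 100 degrees
v' = R*v*~R rotates v by theta.
cos(100deg) = -0.1736, sin(100deg) = 0.9848
v'_1 = -5*cos(100deg) - 4*sin(100deg)
= -5*(-0.1736) - 4*0.9848
= -3.07
v'_2 = -5*sin(100deg) + 4*cos(100deg)
= -5*0.9848 + 4*(-0.1736)
= -5.62
v' = -3.07*e1 - 5.62*e2


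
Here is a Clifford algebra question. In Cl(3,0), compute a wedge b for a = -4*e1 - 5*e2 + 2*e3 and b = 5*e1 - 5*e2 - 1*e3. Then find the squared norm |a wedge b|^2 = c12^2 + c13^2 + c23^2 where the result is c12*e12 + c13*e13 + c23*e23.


a wedge b = (a1*b2 - a2*b1)*e12 + (a1*b3 - a3*b1)*e13 + (a2*b3 - a3*b2)*e23
e12 coeff: (-4)*(-5) - (-5)*5 = 20 - (-25) = 45
e13 coeff: (-4)*(-1) - 2*5 = 4 - 10 = -6
e23 coeff: (-5)*(-1) - 2*(-5) = 5 - (-10) = 15
|a wedge b|^2 = 45^2 + (-6)^2 + 15^2
= 2025 + 36 + 225
= 2286


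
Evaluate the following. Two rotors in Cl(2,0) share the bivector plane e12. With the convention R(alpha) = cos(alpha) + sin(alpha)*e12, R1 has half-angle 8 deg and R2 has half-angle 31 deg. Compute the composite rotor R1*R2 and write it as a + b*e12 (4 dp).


Same-plane rotors commute and their half-angles add:
R1*R2 = cos(a1 + a2) + sin(a1 + a2)*e12.
a1 + a2 = 8 + 31 = 39 deg
cos(39 deg) = 0.7771
sin(39 deg) = 0.6293
R1*R2 = 0.7771 + 0.6293*e12


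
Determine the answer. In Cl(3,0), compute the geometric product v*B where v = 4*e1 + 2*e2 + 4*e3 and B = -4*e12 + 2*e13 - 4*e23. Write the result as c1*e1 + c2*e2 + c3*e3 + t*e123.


vB has grade-1 (vector) and grade-3 (trivector) parts: vB = (v _| B) + (v ^ B).
Vector part <vB>_1:
  e1: -v2*b12 - v3*b13 = -(2)*(-4) - (4)*(2) = 0
  e2: v1*b12 - v3*b23 = (4)*(-4) - (4)*(-4) = 0
  e3: v1*b13 + v2*b23 = (4)*(2) + (2)*(-4) = 0
Trivector part <vB>_3:
  e123: v1*b23 - v2*b13 + v3*b12 = (4)*(-4) - (2)*(2) + (4)*(-4) = -36
vB = 0*e1 + 0*e2 + 0*e3 - 36*e123


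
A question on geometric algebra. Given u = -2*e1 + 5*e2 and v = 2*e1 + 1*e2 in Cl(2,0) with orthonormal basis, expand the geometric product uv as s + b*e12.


Expand: (-2*e1 + 5*e2)(2*e1 + 1*e2)
= (-2)*2*e1e1 + (-2)*1*e1e2 + 5*2*e2e1 + 5*1*e2e2
Using e1^2 = e2^2 = 1, e2e1 = -e1e2:
Scalar part s = (-2)*2 + 5*1 = -4 + 5 = 1
Bivector part b = (-2)*1 - 5*2 = -2 - 10 = -12
uv = 1 - 12*e12


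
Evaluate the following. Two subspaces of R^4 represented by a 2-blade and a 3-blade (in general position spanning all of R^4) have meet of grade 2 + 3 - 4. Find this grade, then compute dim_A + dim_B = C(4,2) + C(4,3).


Meet grade = grade(A) + grade(B) - n
= 2 + 3 - 4 = 1
C(4,2) = 6
C(4,3) = 4
dim_A + dim_B = 6 + 4 = 10


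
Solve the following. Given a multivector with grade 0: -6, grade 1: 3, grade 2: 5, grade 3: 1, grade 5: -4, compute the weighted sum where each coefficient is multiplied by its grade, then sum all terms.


Grade-weighted sum = sum of grade_k * coefficient_k
0*(-6) = 0
1*3 = 3
2*5 = 10
3*1 = 3
5*(-4) = -20
Total = 0 + 3 + 10 + 3 + (-20) = -4


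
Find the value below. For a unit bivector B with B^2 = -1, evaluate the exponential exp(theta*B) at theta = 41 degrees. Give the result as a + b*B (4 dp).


For a unit bivector B with B^2 = -1, the exponential series gives
e^(theta*B) = cos(theta) + sin(theta)*B (the GA analogue of Euler's formula).
theta = 41 degrees = 0.715585 rad
cos(41 deg) = 0.7547
sin(41 deg) = 0.6561
exp(theta*B) = 0.7547 + 0.6561*B


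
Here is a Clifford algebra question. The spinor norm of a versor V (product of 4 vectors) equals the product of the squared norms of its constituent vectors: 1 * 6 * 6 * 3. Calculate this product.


Spinor norm N(V) = |v1|^2 * |v2|^2 * ... * |v4|^2
= 1 * 6 * 6 * 3
Running product: 1, 6, 36, 108
N(V) = 108


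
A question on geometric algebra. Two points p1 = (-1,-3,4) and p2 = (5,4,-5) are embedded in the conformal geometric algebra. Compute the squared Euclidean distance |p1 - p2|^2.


p1 - p2 = (-6, -7, 9)
|p1 - p2|^2 = (-6)^2 + (-7)^2 + 9^2
= 36 + 49 + 81
= 166


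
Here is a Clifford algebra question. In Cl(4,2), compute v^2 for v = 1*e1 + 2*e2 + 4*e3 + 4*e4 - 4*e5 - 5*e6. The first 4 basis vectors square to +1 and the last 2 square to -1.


v^2 = sum of c_i^2 * e_i^2
Positive signature terms (e_i^2 = +1): 1^2 + 2^2 + 4^2 + 4^2 = 37
Negative signature terms (e_j^2 = -1): (-4)^2 + (-5)^2 = 41
v^2 = 37 - 41 = -4


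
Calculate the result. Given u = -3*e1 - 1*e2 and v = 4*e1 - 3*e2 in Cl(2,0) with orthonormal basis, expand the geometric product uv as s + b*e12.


Expand: (-3*e1 - 1*e2)(4*e1 - 3*e2)
= (-3)*4*e1e1 + (-3)*(-3)*e1e2 + (-1)*4*e2e1 + (-1)*(-3)*e2e2
Using e1^2 = e2^2 = 1, e2e1 = -e1e2:
Scalar part s = (-3)*4 + (-1)*(-3) = -12 + 3 = -9
Bivector part b = (-3)*(-3) - (-1)*4 = 9 - (-4) = 13
uv = -9 + 13*e12


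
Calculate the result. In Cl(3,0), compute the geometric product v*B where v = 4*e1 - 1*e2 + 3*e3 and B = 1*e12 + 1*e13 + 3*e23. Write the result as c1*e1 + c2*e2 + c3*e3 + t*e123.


vB has grade-1 (vector) and grade-3 (trivector) parts: vB = (v _| B) + (v ^ B).
Vector part <vB>_1:
  e1: -v2*b12 - v3*b13 = -(-1)*(1) - (3)*(1) = -2
  e2: v1*b12 - v3*b23 = (4)*(1) - (3)*(3) = -5
  e3: v1*b13 + v2*b23 = (4)*(1) + (-1)*(3) = 1
Trivector part <vB>_3:
  e123: v1*b23 - v2*b13 + v3*b12 = (4)*(3) - (-1)*(1) + (3)*(1) = 16
vB = -2*e1 - 5*e2 + 1*e3 + 16*e123


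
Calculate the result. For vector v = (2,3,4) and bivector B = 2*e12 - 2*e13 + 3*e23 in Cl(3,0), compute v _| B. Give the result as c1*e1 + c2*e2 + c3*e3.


Left contraction v _| B = <vB>_1 (grade-1 part of the geometric product vB).
Using e1_|e12 = e2, e2_|e12 = -e1, e1_|e13 = e3, e3_|e13 = -e1, e2_|e23 = e3, e3_|e23 = -e2:
e1 coeff: -v2*b12 - v3*b13 = -(3)*(2) - (4)*(-2) = 2
e2 coeff: v1*b12 - v3*b23 = (2)*(2) - (4)*(3) = -8
e3 coeff: v1*b13 + v2*b23 = (2)*(-2) + (3)*(3) = 5
v _| B = 2*e1 - 8*e2 + 5*e3


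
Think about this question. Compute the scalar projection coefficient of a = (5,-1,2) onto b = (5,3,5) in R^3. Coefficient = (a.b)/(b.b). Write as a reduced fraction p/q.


Projection coefficient = (a . b) / (b . b)
a . b = 5*5 + (-1)*3 + 2*5
= 25 + (-3) + 10 = 32
b . b = 5^2 + 3^2 + 5^2
= 25 + 9 + 25 = 59
Coefficient = 32/59
In lowest terms: 32/59


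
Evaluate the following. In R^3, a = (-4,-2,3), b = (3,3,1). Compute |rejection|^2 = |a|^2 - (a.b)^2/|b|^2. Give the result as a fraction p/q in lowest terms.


|a|^2 = (-4)^2 + (-2)^2 + 3^2 = 29
|b|^2 = 3^2 + 3^2 + 1^2 = 19
a . b = (-4)*3 + (-2)*3 + 3*1 = -15
(a.b)^2 = (-15)^2 = 225
|rej|^2 = 29 - 225/19
= (551 - 225)/19
= 326/19
In lowest terms: 326/19


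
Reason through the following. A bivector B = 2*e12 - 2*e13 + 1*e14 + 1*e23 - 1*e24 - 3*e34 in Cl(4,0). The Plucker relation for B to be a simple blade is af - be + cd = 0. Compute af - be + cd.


Plucker relation: af - be + cd
a*f = 2*(-3) = -6
b*e = (-2)*(-1) = 2
c*d = 1*1 = 1
af - be + cd = -6 - 2 + 1
= -7


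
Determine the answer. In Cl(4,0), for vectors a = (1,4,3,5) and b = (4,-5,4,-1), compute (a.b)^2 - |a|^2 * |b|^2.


a . b = 1*4 + 4*(-5) + 3*4 + 5*(-1)
= 4 + (-20) + 12 + (-5) = -9
|a|^2 = 1^2 + 4^2 + 3^2 + 5^2 = 51
|b|^2 = 4^2 + (-5)^2 + 4^2 + (-1)^2 = 58
(a.b)^2 = (-9)^2 = 81
|a|^2 * |b|^2 = 51 * 58 = 2958
Result = 81 - 2958 = -2877


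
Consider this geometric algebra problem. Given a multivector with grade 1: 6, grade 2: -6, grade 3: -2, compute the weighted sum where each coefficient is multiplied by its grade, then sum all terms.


Grade-weighted sum = sum of grade_k * coefficient_k
1*6 = 6
2*(-6) = -12
3*(-2) = -6
Total = 6 + (-12) + (-6) = -12


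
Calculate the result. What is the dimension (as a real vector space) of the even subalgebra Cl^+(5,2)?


Even subalgebra dimension = 2^(n-1)
n = 5 + 2 = 7
2^(7 - 1) = 2^6 = 64
Verification: sum of C(7,k) for even k = 1 + 21 + 35 + 7 = 64
Result = 64


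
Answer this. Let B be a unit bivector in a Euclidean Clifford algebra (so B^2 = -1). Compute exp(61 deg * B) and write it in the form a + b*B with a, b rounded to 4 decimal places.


For a unit bivector B with B^2 = -1, the exponential series gives
e^(theta*B) = cos(theta) + sin(theta)*B (the GA analogue of Euler's formula).
theta = 61 degrees = 1.064651 rad
cos(61 deg) = 0.4848
sin(61 deg) = 0.8746
exp(theta*B) = 0.4848 + 0.8746*B


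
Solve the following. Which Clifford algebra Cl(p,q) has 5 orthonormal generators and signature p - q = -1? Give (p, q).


We need p + q = 5 and p - q = -1.
Adding: 2p = 5 + (-1) = 4, so p = 2.
Then q = 5 - 2 = 3.
(p, q) = (2, 3)


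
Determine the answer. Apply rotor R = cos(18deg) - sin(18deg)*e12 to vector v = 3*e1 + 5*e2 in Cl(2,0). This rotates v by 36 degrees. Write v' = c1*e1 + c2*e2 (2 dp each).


Rotor R = cos(18deg) - sin(18deg)*e12
Rotation angle theta = 2 * 18 = 36 degrees
v' = R*v*~R rotates v by theta.
cos(36deg) = 0.8090, sin(36deg) = 0.5878
v'_1 = 3*cos(36deg) - 5*sin(36deg)
= 3*0.8090 - 5*0.5878
= -0.51
v'_2 = 3*sin(36deg) + 5*cos(36deg)
= 3*0.5878 + 5*0.8090
= 5.81
v' = -0.51*e1 + 5.81*e2


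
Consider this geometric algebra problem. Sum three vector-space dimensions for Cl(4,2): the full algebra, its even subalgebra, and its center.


n = 4 + 2 = 6
Total dim = 2^6 = 64
Even subalgebra dim = 2^5 = 32
n is even, so center dim = 1
Sum = 64 + 32 + 1 = 97


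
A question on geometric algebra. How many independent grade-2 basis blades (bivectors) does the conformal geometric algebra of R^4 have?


The conformal model of R^4 uses Cl(5,1) with m = 4 + 2 = 6 generators.
Number of grade-2 blades = C(m, 2) = C(6, 2)
= 6*5/2 = 15


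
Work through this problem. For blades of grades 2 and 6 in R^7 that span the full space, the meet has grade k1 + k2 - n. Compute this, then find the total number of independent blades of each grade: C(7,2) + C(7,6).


Meet grade = grade(A) + grade(B) - n
= 2 + 6 - 7 = 1
C(7,2) = 21
C(7,6) = 7
dim_A + dim_B = 21 + 7 = 28


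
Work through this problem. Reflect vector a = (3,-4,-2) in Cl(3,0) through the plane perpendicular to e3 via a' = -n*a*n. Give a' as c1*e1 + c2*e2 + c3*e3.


Reflection formula: a' = -n*a*n, with n = e3 (unit vector, n^2 = 1).
For reflection through hyperplane perp to e3:
The component along e3 flips sign, others stay.
a = (3, -4, -2)
a' = (3, -4, 2)
a' = 3*e1 - 4*e2 + 2*e3


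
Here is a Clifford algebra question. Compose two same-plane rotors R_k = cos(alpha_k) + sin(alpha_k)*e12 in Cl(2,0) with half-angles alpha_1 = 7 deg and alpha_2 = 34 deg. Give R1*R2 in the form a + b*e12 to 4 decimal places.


Same-plane rotors commute and their half-angles add:
R1*R2 = cos(a1 + a2) + sin(a1 + a2)*e12.
a1 + a2 = 7 + 34 = 41 deg
cos(41 deg) = 0.7547
sin(41 deg) = 0.6561
R1*R2 = 0.7547 + 0.6561*e12


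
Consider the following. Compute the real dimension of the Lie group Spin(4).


Spin(n) double-covers SO(n); both have Lie algebra so(n) of dimension n(n-1)/2.
n = 4
n(n-1) = 4 * 3 = 12
dim Spin(4) = 12/2 = 6


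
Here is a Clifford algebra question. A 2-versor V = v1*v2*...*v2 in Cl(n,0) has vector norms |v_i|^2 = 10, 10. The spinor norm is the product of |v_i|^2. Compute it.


Spinor norm N(V) = |v1|^2 * |v2|^2 * ... * |v2|^2
= 10 * 10
Running product: 10, 100
N(V) = 100


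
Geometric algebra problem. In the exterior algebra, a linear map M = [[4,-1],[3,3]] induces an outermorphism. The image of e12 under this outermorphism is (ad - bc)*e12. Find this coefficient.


The outermorphism of a linear map f sends e1^e2 to f(e1)^f(e2).
f(e1) = 4*e1 + 3*e2
f(e2) = -1*e1 + 3*e2
f(e1) ^ f(e2) = (4*e1 + 3*e2) ^ (-1*e1 + 3*e2)
= 4*3*e12 + 3*(-1)*e21
= (12 - (-3))*e12
= 15*e12
Coefficient = 15


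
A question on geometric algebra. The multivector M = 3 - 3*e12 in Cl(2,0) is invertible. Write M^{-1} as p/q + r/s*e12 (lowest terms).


M = 3 - 3*e12, where e12^2 = -1.
Since M commutes with its reverse ~M = a - b*e12, M * ~M = a^2 - b^2*e12^2 = a^2 + b^2.
So M^{-1} = ~M / (a^2 + b^2) = (a - b*e12)/(a^2 + b^2).
a^2 + b^2 = 9 + 9 = 18
Scalar part = 3/18 = 1/6
Bivector coeff = 3/18 = 1/6
M^{-1} = 1/6 + 1/6*e12
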